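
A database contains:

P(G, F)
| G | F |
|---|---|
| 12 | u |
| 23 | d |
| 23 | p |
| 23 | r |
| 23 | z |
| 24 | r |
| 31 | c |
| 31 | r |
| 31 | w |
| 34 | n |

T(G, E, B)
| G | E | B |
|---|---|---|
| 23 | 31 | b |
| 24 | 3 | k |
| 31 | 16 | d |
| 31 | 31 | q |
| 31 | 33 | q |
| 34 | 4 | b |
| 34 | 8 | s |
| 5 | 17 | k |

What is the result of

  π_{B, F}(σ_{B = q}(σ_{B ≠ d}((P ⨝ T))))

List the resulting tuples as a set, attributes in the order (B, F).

P ⋈ T (natural join on G): {(23, d, 31, b), (23, p, 31, b), (23, r, 31, b), (23, z, 31, b), (24, r, 3, k), (31, c, 16, d), (31, c, 31, q), (31, c, 33, q), (31, r, 16, d), (31, r, 31, q), (31, r, 33, q), (31, w, 16, d), (31, w, 31, q), (31, w, 33, q), (34, n, 4, b), (34, n, 8, s)}
Apply σ_{B ≠ d}; surviving tuples: {(23, d, 31, b), (23, p, 31, b), (23, r, 31, b), (23, z, 31, b), (24, r, 3, k), (31, c, 31, q), (31, c, 33, q), (31, r, 31, q), (31, r, 33, q), (31, w, 31, q), (31, w, 33, q), (34, n, 4, b), (34, n, 8, s)}
Apply σ_{B = q}; surviving tuples: {(31, c, 31, q), (31, c, 33, q), (31, r, 31, q), (31, r, 33, q), (31, w, 31, q), (31, w, 33, q)}
Projecting to B, F (3 duplicate(s) eliminated): {(q, c), (q, r), (q, w)}

{(q, c), (q, r), (q, w)}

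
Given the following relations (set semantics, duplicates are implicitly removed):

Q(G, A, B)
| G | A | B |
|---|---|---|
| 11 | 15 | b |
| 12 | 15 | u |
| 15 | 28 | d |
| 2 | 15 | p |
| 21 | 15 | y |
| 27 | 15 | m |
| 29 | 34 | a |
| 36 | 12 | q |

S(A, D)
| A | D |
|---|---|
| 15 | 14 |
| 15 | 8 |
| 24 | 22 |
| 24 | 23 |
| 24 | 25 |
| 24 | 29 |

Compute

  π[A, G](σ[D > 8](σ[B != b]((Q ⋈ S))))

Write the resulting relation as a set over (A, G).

{(15, 12), (15, 2), (15, 21), (15, 27)}

Natural join on A: {(11, 15, b, 14), (11, 15, b, 8), (12, 15, u, 14), (12, 15, u, 8), (2, 15, p, 14), (2, 15, p, 8), (21, 15, y, 14), (21, 15, y, 8), (27, 15, m, 14), (27, 15, m, 8)}
Selection B != b: {(12, 15, u, 14), (12, 15, u, 8), (2, 15, p, 14), (2, 15, p, 8), (21, 15, y, 14), (21, 15, y, 8), (27, 15, m, 14), (27, 15, m, 8)}
Selection D > 8: {(12, 15, u, 14), (2, 15, p, 14), (21, 15, y, 14), (27, 15, m, 14)}
π_{A, G} gives {(15, 12), (15, 2), (15, 21), (15, 27)}.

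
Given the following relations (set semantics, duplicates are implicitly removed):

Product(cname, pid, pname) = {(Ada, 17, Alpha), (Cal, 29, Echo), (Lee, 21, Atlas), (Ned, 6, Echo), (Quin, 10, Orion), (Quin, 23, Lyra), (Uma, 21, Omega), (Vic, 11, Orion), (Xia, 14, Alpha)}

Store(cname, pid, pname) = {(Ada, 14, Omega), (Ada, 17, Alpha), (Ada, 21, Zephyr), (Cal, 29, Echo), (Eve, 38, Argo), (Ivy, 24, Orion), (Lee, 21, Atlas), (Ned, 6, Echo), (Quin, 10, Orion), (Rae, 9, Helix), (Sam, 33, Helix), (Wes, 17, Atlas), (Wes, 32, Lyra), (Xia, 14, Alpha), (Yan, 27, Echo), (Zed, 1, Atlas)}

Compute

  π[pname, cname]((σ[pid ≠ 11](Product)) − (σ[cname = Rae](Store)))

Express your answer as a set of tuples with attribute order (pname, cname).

Filtering on pid ≠ 11 leaves {(Ada, 17, Alpha), (Cal, 29, Echo), (Lee, 21, Atlas), (Ned, 6, Echo), (Quin, 10, Orion), (Quin, 23, Lyra), (Uma, 21, Omega), (Xia, 14, Alpha)}.
Filtering on cname = Rae leaves {(Rae, 9, Helix)}.
Difference: {(Ada, 17, Alpha), (Cal, 29, Echo), (Lee, 21, Atlas), (Ned, 6, Echo), (Quin, 10, Orion), (Quin, 23, Lyra), (Uma, 21, Omega), (Xia, 14, Alpha)} with {(Rae, 9, Helix)} → {(Ada, 17, Alpha), (Cal, 29, Echo), (Lee, 21, Atlas), (Ned, 6, Echo), (Quin, 10, Orion), (Quin, 23, Lyra), (Uma, 21, Omega), (Xia, 14, Alpha)}
π[pname, cname]: project onto (pname, cname) → {(Alpha, Ada), (Alpha, Xia), (Atlas, Lee), (Echo, Cal), (Echo, Ned), (Lyra, Quin), (Omega, Uma), (Orion, Quin)}

{(Alpha, Ada), (Alpha, Xia), (Atlas, Lee), (Echo, Cal), (Echo, Ned), (Lyra, Quin), (Omega, Uma), (Orion, Quin)}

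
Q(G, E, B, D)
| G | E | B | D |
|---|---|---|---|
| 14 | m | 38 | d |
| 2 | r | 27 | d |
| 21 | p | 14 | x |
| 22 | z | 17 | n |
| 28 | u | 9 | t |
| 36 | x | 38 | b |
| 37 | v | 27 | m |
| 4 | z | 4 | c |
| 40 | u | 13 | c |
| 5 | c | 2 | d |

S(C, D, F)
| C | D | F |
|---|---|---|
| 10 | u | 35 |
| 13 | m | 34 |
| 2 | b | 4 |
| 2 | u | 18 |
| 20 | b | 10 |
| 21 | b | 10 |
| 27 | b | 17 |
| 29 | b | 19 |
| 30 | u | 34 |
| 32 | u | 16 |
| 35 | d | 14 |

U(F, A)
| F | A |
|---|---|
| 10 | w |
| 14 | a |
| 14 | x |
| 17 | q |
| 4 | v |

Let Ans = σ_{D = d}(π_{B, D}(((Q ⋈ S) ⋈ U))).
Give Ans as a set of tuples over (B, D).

{(2, d), (27, d), (38, d)}

Q ⋈ S (natural join on D): {(14, m, 38, d, 35, 14), (2, r, 27, d, 35, 14), (36, x, 38, b, 2, 4), (36, x, 38, b, 20, 10), (36, x, 38, b, 21, 10), (36, x, 38, b, 27, 17), (36, x, 38, b, 29, 19), (37, v, 27, m, 13, 34), (5, c, 2, d, 35, 14)}
(Q ⋈ S) ⋈ U (natural join on F): {(14, m, 38, d, 35, 14, a), (14, m, 38, d, 35, 14, x), (2, r, 27, d, 35, 14, a), (2, r, 27, d, 35, 14, x), (36, x, 38, b, 2, 4, v), (36, x, 38, b, 20, 10, w), (36, x, 38, b, 21, 10, w), (36, x, 38, b, 27, 17, q), (5, c, 2, d, 35, 14, a), (5, c, 2, d, 35, 14, x)}
π_{B, D} gives {(2, d), (27, d), (38, b), (38, d)} (6 duplicate(s) eliminated).
Filtering on D = d leaves {(2, d), (27, d), (38, d)}.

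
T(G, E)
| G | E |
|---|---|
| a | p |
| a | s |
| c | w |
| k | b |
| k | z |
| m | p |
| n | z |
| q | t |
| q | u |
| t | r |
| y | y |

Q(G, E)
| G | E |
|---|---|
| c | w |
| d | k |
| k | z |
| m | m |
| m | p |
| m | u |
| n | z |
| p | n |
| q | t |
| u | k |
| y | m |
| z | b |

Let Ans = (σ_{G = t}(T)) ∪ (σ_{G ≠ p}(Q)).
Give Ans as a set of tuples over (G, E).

Filtering on G = t leaves {(t, r)}.
Filtering on G ≠ p leaves {(c, w), (d, k), (k, z), (m, m), (m, p), (m, u), (n, z), (q, t), (u, k), (y, m), (z, b)}.
Set union of the two operands is {(c, w), (d, k), (k, z), (m, m), (m, p), (m, u), (n, z), (q, t), (t, r), (u, k), (y, m), (z, b)}.

{(c, w), (d, k), (k, z), (m, m), (m, p), (m, u), (n, z), (q, t), (t, r), (u, k), (y, m), (z, b)}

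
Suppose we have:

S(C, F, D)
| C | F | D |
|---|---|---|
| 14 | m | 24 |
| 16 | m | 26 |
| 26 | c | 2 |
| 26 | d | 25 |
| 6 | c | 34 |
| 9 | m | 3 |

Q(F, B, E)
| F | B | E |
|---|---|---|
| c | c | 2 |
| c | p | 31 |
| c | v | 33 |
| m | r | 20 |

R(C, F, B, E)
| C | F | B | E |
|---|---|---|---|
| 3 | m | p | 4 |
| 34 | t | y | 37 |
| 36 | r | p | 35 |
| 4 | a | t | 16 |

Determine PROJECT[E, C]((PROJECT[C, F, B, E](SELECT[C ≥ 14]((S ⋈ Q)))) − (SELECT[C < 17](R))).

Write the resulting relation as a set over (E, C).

S ⋈ Q (natural join on F): {(14, m, 24, r, 20), (16, m, 26, r, 20), (26, c, 2, c, 2), (26, c, 2, p, 31), (26, c, 2, v, 33), (6, c, 34, c, 2), (6, c, 34, p, 31), (6, c, 34, v, 33), (9, m, 3, r, 20)}
Apply σ_{C ≥ 14}; surviving tuples: {(14, m, 24, r, 20), (16, m, 26, r, 20), (26, c, 2, c, 2), (26, c, 2, p, 31), (26, c, 2, v, 33)}
Keep only column(s) C, F, B, E: {(14, m, r, 20), (16, m, r, 20), (26, c, c, 2), (26, c, p, 31), (26, c, v, 33)}
Apply σ_{C < 17}; surviving tuples: {(3, m, p, 4), (4, a, t, 16)}
Set difference of the two operands is {(14, m, r, 20), (16, m, r, 20), (26, c, c, 2), (26, c, p, 31), (26, c, v, 33)}.
Keep only column(s) E, C: {(2, 26), (20, 14), (20, 16), (31, 26), (33, 26)}

{(2, 26), (20, 14), (20, 16), (31, 26), (33, 26)}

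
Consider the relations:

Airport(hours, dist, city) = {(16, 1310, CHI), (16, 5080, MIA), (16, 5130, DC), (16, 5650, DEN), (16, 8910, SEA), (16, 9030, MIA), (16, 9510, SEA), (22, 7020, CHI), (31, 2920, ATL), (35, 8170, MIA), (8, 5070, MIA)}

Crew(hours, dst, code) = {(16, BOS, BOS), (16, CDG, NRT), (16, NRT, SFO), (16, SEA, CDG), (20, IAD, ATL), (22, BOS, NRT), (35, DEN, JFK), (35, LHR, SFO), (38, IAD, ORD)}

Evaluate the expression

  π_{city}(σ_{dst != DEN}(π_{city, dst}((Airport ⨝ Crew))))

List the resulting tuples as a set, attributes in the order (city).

Natural join on hours: {(16, 1310, CHI, BOS, BOS), (16, 1310, CHI, CDG, NRT), (16, 1310, CHI, NRT, SFO), (16, 1310, CHI, SEA, CDG), (16, 5080, MIA, BOS, BOS), (16, 5080, MIA, CDG, NRT), (16, 5080, MIA, NRT, SFO), (16, 5080, MIA, SEA, CDG), (16, 5130, DC, BOS, BOS), (16, 5130, DC, CDG, NRT), (16, 5130, DC, NRT, SFO), (16, 5130, DC, SEA, CDG), (16, 5650, DEN, BOS, BOS), (16, 5650, DEN, CDG, NRT), (16, 5650, DEN, NRT, SFO), (16, 5650, DEN, SEA, CDG), (16, 8910, SEA, BOS, BOS), (16, 8910, SEA, CDG, NRT), (16, 8910, SEA, NRT, SFO), (16, 8910, SEA, SEA, CDG), (16, 9030, MIA, BOS, BOS), (16, 9030, MIA, CDG, NRT), (16, 9030, MIA, NRT, SFO), (16, 9030, MIA, SEA, CDG), (16, 9510, SEA, BOS, BOS), (16, 9510, SEA, CDG, NRT), (16, 9510, SEA, NRT, SFO), (16, 9510, SEA, SEA, CDG), (22, 7020, CHI, BOS, NRT), (35, 8170, MIA, DEN, JFK), (35, 8170, MIA, LHR, SFO)}
π_{city, dst} gives {(CHI, BOS), (CHI, CDG), (CHI, NRT), (CHI, SEA), (DC, BOS), (DC, CDG), (DC, NRT), (DC, SEA), (DEN, BOS), (DEN, CDG), (DEN, NRT), (DEN, SEA), (MIA, BOS), (MIA, CDG), (MIA, DEN), (MIA, LHR), (MIA, NRT), (MIA, SEA), (SEA, BOS), (SEA, CDG), (SEA, NRT), (SEA, SEA)} (9 duplicate(s) eliminated).
Selection dst != DEN: {(CHI, BOS), (CHI, CDG), (CHI, NRT), (CHI, SEA), (DC, BOS), (DC, CDG), (DC, NRT), (DC, SEA), (DEN, BOS), (DEN, CDG), (DEN, NRT), (DEN, SEA), (MIA, BOS), (MIA, CDG), (MIA, LHR), (MIA, NRT), (MIA, SEA), (SEA, BOS), (SEA, CDG), (SEA, NRT), (SEA, SEA)}
π_{city} gives {CHI, DC, DEN, MIA, SEA} (16 duplicate(s) eliminated).

{CHI, DC, DEN, MIA, SEA}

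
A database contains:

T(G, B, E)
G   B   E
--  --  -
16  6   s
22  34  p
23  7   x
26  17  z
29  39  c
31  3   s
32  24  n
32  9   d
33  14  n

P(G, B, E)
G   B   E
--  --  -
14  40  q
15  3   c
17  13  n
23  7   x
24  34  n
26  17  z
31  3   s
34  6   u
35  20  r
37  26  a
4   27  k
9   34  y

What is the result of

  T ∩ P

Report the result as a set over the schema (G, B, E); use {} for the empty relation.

{(23, 7, x), (26, 17, z), (31, 3, s)}

Intersection: {(16, 6, s), (22, 34, p), (23, 7, x), (26, 17, z), (29, 39, c), (31, 3, s), (32, 24, n), (32, 9, d), (33, 14, n)} with {(14, 40, q), (15, 3, c), (17, 13, n), (23, 7, x), (24, 34, n), (26, 17, z), (31, 3, s), (34, 6, u), (35, 20, r), (37, 26, a), (4, 27, k), (9, 34, y)} → {(23, 7, x), (26, 17, z), (31, 3, s)}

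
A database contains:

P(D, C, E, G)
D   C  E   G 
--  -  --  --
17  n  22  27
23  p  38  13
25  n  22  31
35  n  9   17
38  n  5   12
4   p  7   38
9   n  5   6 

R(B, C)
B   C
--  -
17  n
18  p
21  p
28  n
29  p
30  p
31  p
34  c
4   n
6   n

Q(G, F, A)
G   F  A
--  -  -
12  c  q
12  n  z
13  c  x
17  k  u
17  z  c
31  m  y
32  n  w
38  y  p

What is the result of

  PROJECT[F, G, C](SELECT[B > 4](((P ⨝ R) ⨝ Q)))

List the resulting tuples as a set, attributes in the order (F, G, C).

Joining P and R on C yields {(17, n, 22, 27, 17), (17, n, 22, 27, 28), (17, n, 22, 27, 4), (17, n, 22, 27, 6), (23, p, 38, 13, 18), (23, p, 38, 13, 21), (23, p, 38, 13, 29), (23, p, 38, 13, 30), (23, p, 38, 13, 31), (25, n, 22, 31, 17), (25, n, 22, 31, 28), (25, n, 22, 31, 4), (25, n, 22, 31, 6), (35, n, 9, 17, 17), (35, n, 9, 17, 28), (35, n, 9, 17, 4), (35, n, 9, 17, 6), (38, n, 5, 12, 17), (38, n, 5, 12, 28), (38, n, 5, 12, 4), (38, n, 5, 12, 6), (4, p, 7, 38, 18), (4, p, 7, 38, 21), (4, p, 7, 38, 29), (4, p, 7, 38, 30), (4, p, 7, 38, 31), (9, n, 5, 6, 17), (9, n, 5, 6, 28), (9, n, 5, 6, 4), (9, n, 5, 6, 6)}.
Joining (P ⨝ R) and Q on G yields {(23, p, 38, 13, 18, c, x), (23, p, 38, 13, 21, c, x), (23, p, 38, 13, 29, c, x), (23, p, 38, 13, 30, c, x), (23, p, 38, 13, 31, c, x), (25, n, 22, 31, 17, m, y), (25, n, 22, 31, 28, m, y), (25, n, 22, 31, 4, m, y), (25, n, 22, 31, 6, m, y), (35, n, 9, 17, 17, k, u), (35, n, 9, 17, 17, z, c), (35, n, 9, 17, 28, k, u), (35, n, 9, 17, 28, z, c), (35, n, 9, 17, 4, k, u), (35, n, 9, 17, 4, z, c), (35, n, 9, 17, 6, k, u), (35, n, 9, 17, 6, z, c), (38, n, 5, 12, 17, c, q), (38, n, 5, 12, 17, n, z), (38, n, 5, 12, 28, c, q), (38, n, 5, 12, 28, n, z), (38, n, 5, 12, 4, c, q), (38, n, 5, 12, 4, n, z), (38, n, 5, 12, 6, c, q), (38, n, 5, 12, 6, n, z), (4, p, 7, 38, 18, y, p), (4, p, 7, 38, 21, y, p), (4, p, 7, 38, 29, y, p), (4, p, 7, 38, 30, y, p), (4, p, 7, 38, 31, y, p)}.
Filtering on B > 4 leaves {(23, p, 38, 13, 18, c, x), (23, p, 38, 13, 21, c, x), (23, p, 38, 13, 29, c, x), (23, p, 38, 13, 30, c, x), (23, p, 38, 13, 31, c, x), (25, n, 22, 31, 17, m, y), (25, n, 22, 31, 28, m, y), (25, n, 22, 31, 6, m, y), (35, n, 9, 17, 17, k, u), (35, n, 9, 17, 17, z, c), (35, n, 9, 17, 28, k, u), (35, n, 9, 17, 28, z, c), (35, n, 9, 17, 6, k, u), (35, n, 9, 17, 6, z, c), (38, n, 5, 12, 17, c, q), (38, n, 5, 12, 17, n, z), (38, n, 5, 12, 28, c, q), (38, n, 5, 12, 28, n, z), (38, n, 5, 12, 6, c, q), (38, n, 5, 12, 6, n, z), (4, p, 7, 38, 18, y, p), (4, p, 7, 38, 21, y, p), (4, p, 7, 38, 29, y, p), (4, p, 7, 38, 30, y, p), (4, p, 7, 38, 31, y, p)}.
π[F, G, C]: project onto (F, G, C) (18 duplicate(s) eliminated) → {(c, 12, n), (c, 13, p), (k, 17, n), (m, 31, n), (n, 12, n), (y, 38, p), (z, 17, n)}

{(c, 12, n), (c, 13, p), (k, 17, n), (m, 31, n), (n, 12, n), (y, 38, p), (z, 17, n)}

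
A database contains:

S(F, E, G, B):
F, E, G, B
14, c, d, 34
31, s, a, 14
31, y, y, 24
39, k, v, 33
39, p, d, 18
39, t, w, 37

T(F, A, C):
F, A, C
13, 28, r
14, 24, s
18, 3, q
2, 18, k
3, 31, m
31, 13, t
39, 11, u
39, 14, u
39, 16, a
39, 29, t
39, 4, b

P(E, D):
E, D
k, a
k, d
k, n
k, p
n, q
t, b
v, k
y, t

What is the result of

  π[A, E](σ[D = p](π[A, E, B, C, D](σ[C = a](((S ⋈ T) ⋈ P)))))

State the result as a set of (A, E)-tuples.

{(16, k)}

Joining S and T on F yields {(14, c, d, 34, 24, s), (31, s, a, 14, 13, t), (31, y, y, 24, 13, t), (39, k, v, 33, 11, u), (39, k, v, 33, 14, u), (39, k, v, 33, 16, a), (39, k, v, 33, 29, t), (39, k, v, 33, 4, b), (39, p, d, 18, 11, u), (39, p, d, 18, 14, u), (39, p, d, 18, 16, a), (39, p, d, 18, 29, t), (39, p, d, 18, 4, b), (39, t, w, 37, 11, u), (39, t, w, 37, 14, u), (39, t, w, 37, 16, a), (39, t, w, 37, 29, t), (39, t, w, 37, 4, b)}.
Joining (S ⋈ T) and P on E yields {(31, y, y, 24, 13, t, t), (39, k, v, 33, 11, u, a), (39, k, v, 33, 11, u, d), (39, k, v, 33, 11, u, n), (39, k, v, 33, 11, u, p), (39, k, v, 33, 14, u, a), (39, k, v, 33, 14, u, d), (39, k, v, 33, 14, u, n), (39, k, v, 33, 14, u, p), (39, k, v, 33, 16, a, a), (39, k, v, 33, 16, a, d), (39, k, v, 33, 16, a, n), (39, k, v, 33, 16, a, p), (39, k, v, 33, 29, t, a), (39, k, v, 33, 29, t, d), (39, k, v, 33, 29, t, n), (39, k, v, 33, 29, t, p), (39, k, v, 33, 4, b, a), (39, k, v, 33, 4, b, d), (39, k, v, 33, 4, b, n), (39, k, v, 33, 4, b, p), (39, t, w, 37, 11, u, b), (39, t, w, 37, 14, u, b), (39, t, w, 37, 16, a, b), (39, t, w, 37, 29, t, b), (39, t, w, 37, 4, b, b)}.
Selection C = a: {(39, k, v, 33, 16, a, a), (39, k, v, 33, 16, a, d), (39, k, v, 33, 16, a, n), (39, k, v, 33, 16, a, p), (39, t, w, 37, 16, a, b)}
π_{A, E, B, C, D} gives {(16, k, 33, a, a), (16, k, 33, a, d), (16, k, 33, a, n), (16, k, 33, a, p), (16, t, 37, a, b)}.
Selection D = p: {(16, k, 33, a, p)}
π_{A, E} gives {(16, k)}.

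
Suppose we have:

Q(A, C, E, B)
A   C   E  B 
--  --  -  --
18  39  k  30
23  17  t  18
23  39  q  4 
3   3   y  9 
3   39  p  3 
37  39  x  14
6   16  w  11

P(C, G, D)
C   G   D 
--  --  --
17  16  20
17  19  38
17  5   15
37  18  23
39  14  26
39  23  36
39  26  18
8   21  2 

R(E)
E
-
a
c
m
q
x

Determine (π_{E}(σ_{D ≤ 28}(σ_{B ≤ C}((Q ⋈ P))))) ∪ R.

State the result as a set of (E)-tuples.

Joining Q and P on C yields {(18, 39, k, 30, 14, 26), (18, 39, k, 30, 23, 36), (18, 39, k, 30, 26, 18), (23, 17, t, 18, 16, 20), (23, 17, t, 18, 19, 38), (23, 17, t, 18, 5, 15), (23, 39, q, 4, 14, 26), (23, 39, q, 4, 23, 36), (23, 39, q, 4, 26, 18), (3, 39, p, 3, 14, 26), (3, 39, p, 3, 23, 36), (3, 39, p, 3, 26, 18), (37, 39, x, 14, 14, 26), (37, 39, x, 14, 23, 36), (37, 39, x, 14, 26, 18)}.
Apply σ_{B ≤ C}; surviving tuples: {(18, 39, k, 30, 14, 26), (18, 39, k, 30, 23, 36), (18, 39, k, 30, 26, 18), (23, 39, q, 4, 14, 26), (23, 39, q, 4, 23, 36), (23, 39, q, 4, 26, 18), (3, 39, p, 3, 14, 26), (3, 39, p, 3, 23, 36), (3, 39, p, 3, 26, 18), (37, 39, x, 14, 14, 26), (37, 39, x, 14, 23, 36), (37, 39, x, 14, 26, 18)}
Apply σ_{D ≤ 28}; surviving tuples: {(18, 39, k, 30, 14, 26), (18, 39, k, 30, 26, 18), (23, 39, q, 4, 14, 26), (23, 39, q, 4, 26, 18), (3, 39, p, 3, 14, 26), (3, 39, p, 3, 26, 18), (37, 39, x, 14, 14, 26), (37, 39, x, 14, 26, 18)}
Projecting to E (4 duplicate(s) eliminated): {k, p, q, x}
Union: {k, p, q, x} with {a, c, m, q, x} → {a, c, k, m, p, q, x}

{a, c, k, m, p, q, x}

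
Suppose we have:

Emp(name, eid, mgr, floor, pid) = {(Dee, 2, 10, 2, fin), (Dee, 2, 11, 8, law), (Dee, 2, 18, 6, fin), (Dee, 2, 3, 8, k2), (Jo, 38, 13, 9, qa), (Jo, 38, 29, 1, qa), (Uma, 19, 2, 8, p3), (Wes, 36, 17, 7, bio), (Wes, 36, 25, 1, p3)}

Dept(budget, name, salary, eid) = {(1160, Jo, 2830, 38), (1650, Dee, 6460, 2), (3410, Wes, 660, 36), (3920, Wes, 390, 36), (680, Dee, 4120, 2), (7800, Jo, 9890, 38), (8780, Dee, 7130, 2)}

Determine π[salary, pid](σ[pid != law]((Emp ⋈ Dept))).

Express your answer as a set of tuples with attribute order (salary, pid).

{(2830, qa), (390, bio), (390, p3), (4120, fin), (4120, k2), (6460, fin), (6460, k2), (660, bio), (660, p3), (7130, fin), (7130, k2), (9890, qa)}

Emp ⋈ Dept (natural join on name, eid): {(Dee, 2, 10, 2, fin, 1650, 6460), (Dee, 2, 10, 2, fin, 680, 4120), (Dee, 2, 10, 2, fin, 8780, 7130), (Dee, 2, 11, 8, law, 1650, 6460), (Dee, 2, 11, 8, law, 680, 4120), (Dee, 2, 11, 8, law, 8780, 7130), (Dee, 2, 18, 6, fin, 1650, 6460), (Dee, 2, 18, 6, fin, 680, 4120), (Dee, 2, 18, 6, fin, 8780, 7130), (Dee, 2, 3, 8, k2, 1650, 6460), (Dee, 2, 3, 8, k2, 680, 4120), (Dee, 2, 3, 8, k2, 8780, 7130), (Jo, 38, 13, 9, qa, 1160, 2830), (Jo, 38, 13, 9, qa, 7800, 9890), (Jo, 38, 29, 1, qa, 1160, 2830), (Jo, 38, 29, 1, qa, 7800, 9890), (Wes, 36, 17, 7, bio, 3410, 660), (Wes, 36, 17, 7, bio, 3920, 390), (Wes, 36, 25, 1, p3, 3410, 660), (Wes, 36, 25, 1, p3, 3920, 390)}
Apply σ_{pid != law}; surviving tuples: {(Dee, 2, 10, 2, fin, 1650, 6460), (Dee, 2, 10, 2, fin, 680, 4120), (Dee, 2, 10, 2, fin, 8780, 7130), (Dee, 2, 18, 6, fin, 1650, 6460), (Dee, 2, 18, 6, fin, 680, 4120), (Dee, 2, 18, 6, fin, 8780, 7130), (Dee, 2, 3, 8, k2, 1650, 6460), (Dee, 2, 3, 8, k2, 680, 4120), (Dee, 2, 3, 8, k2, 8780, 7130), (Jo, 38, 13, 9, qa, 1160, 2830), (Jo, 38, 13, 9, qa, 7800, 9890), (Jo, 38, 29, 1, qa, 1160, 2830), (Jo, 38, 29, 1, qa, 7800, 9890), (Wes, 36, 17, 7, bio, 3410, 660), (Wes, 36, 17, 7, bio, 3920, 390), (Wes, 36, 25, 1, p3, 3410, 660), (Wes, 36, 25, 1, p3, 3920, 390)}
Keep only column(s) salary, pid (5 duplicate(s) eliminated): {(2830, qa), (390, bio), (390, p3), (4120, fin), (4120, k2), (6460, fin), (6460, k2), (660, bio), (660, p3), (7130, fin), (7130, k2), (9890, qa)}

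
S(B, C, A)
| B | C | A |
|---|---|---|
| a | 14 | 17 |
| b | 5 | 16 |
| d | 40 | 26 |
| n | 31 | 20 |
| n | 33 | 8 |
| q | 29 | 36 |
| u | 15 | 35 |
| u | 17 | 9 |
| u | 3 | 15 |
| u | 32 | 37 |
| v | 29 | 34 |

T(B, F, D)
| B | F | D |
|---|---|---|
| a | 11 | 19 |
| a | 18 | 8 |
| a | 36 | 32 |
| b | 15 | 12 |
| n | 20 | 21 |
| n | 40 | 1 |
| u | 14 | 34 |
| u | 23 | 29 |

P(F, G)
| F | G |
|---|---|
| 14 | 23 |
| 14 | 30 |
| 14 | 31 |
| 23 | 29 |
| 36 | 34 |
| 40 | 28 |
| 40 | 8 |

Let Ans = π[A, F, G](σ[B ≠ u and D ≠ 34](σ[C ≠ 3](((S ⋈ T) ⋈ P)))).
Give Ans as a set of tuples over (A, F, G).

Joining S and T on B yields {(a, 14, 17, 11, 19), (a, 14, 17, 18, 8), (a, 14, 17, 36, 32), (b, 5, 16, 15, 12), (n, 31, 20, 20, 21), (n, 31, 20, 40, 1), (n, 33, 8, 20, 21), (n, 33, 8, 40, 1), (u, 15, 35, 14, 34), (u, 15, 35, 23, 29), (u, 17, 9, 14, 34), (u, 17, 9, 23, 29), (u, 3, 15, 14, 34), (u, 3, 15, 23, 29), (u, 32, 37, 14, 34), (u, 32, 37, 23, 29)}.
Joining (S ⋈ T) and P on F yields {(a, 14, 17, 36, 32, 34), (n, 31, 20, 40, 1, 28), (n, 31, 20, 40, 1, 8), (n, 33, 8, 40, 1, 28), (n, 33, 8, 40, 1, 8), (u, 15, 35, 14, 34, 23), (u, 15, 35, 14, 34, 30), (u, 15, 35, 14, 34, 31), (u, 15, 35, 23, 29, 29), (u, 17, 9, 14, 34, 23), (u, 17, 9, 14, 34, 30), (u, 17, 9, 14, 34, 31), (u, 17, 9, 23, 29, 29), (u, 3, 15, 14, 34, 23), (u, 3, 15, 14, 34, 30), (u, 3, 15, 14, 34, 31), (u, 3, 15, 23, 29, 29), (u, 32, 37, 14, 34, 23), (u, 32, 37, 14, 34, 30), (u, 32, 37, 14, 34, 31), (u, 32, 37, 23, 29, 29)}.
Filtering on C ≠ 3 leaves {(a, 14, 17, 36, 32, 34), (n, 31, 20, 40, 1, 28), (n, 31, 20, 40, 1, 8), (n, 33, 8, 40, 1, 28), (n, 33, 8, 40, 1, 8), (u, 15, 35, 14, 34, 23), (u, 15, 35, 14, 34, 30), (u, 15, 35, 14, 34, 31), (u, 15, 35, 23, 29, 29), (u, 17, 9, 14, 34, 23), (u, 17, 9, 14, 34, 30), (u, 17, 9, 14, 34, 31), (u, 17, 9, 23, 29, 29), (u, 32, 37, 14, 34, 23), (u, 32, 37, 14, 34, 30), (u, 32, 37, 14, 34, 31), (u, 32, 37, 23, 29, 29)}.
Filtering on B ≠ u and D ≠ 34 leaves {(a, 14, 17, 36, 32, 34), (n, 31, 20, 40, 1, 28), (n, 31, 20, 40, 1, 8), (n, 33, 8, 40, 1, 28), (n, 33, 8, 40, 1, 8)}.
Projecting to A, F, G: {(17, 36, 34), (20, 40, 28), (20, 40, 8), (8, 40, 28), (8, 40, 8)}

{(17, 36, 34), (20, 40, 28), (20, 40, 8), (8, 40, 28), (8, 40, 8)}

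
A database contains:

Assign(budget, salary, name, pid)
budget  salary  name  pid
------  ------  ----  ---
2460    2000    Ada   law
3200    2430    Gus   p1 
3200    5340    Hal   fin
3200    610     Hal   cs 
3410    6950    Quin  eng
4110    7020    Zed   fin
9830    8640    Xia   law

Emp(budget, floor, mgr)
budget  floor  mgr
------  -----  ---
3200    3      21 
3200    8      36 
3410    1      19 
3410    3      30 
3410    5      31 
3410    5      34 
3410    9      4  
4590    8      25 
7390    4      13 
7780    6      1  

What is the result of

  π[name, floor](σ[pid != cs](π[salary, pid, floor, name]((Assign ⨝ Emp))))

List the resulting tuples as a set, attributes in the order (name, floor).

{(Gus, 3), (Gus, 8), (Hal, 3), (Hal, 8), (Quin, 1), (Quin, 3), (Quin, 5), (Quin, 9)}

Assign ⋈ Emp (natural join on budget): {(3200, 2430, Gus, p1, 3, 21), (3200, 2430, Gus, p1, 8, 36), (3200, 5340, Hal, fin, 3, 21), (3200, 5340, Hal, fin, 8, 36), (3200, 610, Hal, cs, 3, 21), (3200, 610, Hal, cs, 8, 36), (3410, 6950, Quin, eng, 1, 19), (3410, 6950, Quin, eng, 3, 30), (3410, 6950, Quin, eng, 5, 31), (3410, 6950, Quin, eng, 5, 34), (3410, 6950, Quin, eng, 9, 4)}
Keep only column(s) salary, pid, floor, name (1 duplicate(s) eliminated): {(2430, p1, 3, Gus), (2430, p1, 8, Gus), (5340, fin, 3, Hal), (5340, fin, 8, Hal), (610, cs, 3, Hal), (610, cs, 8, Hal), (6950, eng, 1, Quin), (6950, eng, 3, Quin), (6950, eng, 5, Quin), (6950, eng, 9, Quin)}
σ[pid != cs]: keep tuples satisfying pid != cs → {(2430, p1, 3, Gus), (2430, p1, 8, Gus), (5340, fin, 3, Hal), (5340, fin, 8, Hal), (6950, eng, 1, Quin), (6950, eng, 3, Quin), (6950, eng, 5, Quin), (6950, eng, 9, Quin)}
Keep only column(s) name, floor: {(Gus, 3), (Gus, 8), (Hal, 3), (Hal, 8), (Quin, 1), (Quin, 3), (Quin, 5), (Quin, 9)}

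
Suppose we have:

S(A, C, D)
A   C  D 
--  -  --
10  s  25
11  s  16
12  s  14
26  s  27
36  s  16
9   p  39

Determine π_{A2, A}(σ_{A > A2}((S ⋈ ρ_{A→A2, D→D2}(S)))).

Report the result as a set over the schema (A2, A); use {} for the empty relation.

ρ[A→A2, D→D2]: schema becomes (A2, C, D2); tuples unchanged.
S ⋈ ρ_{A→A2, D→D2}(S) (natural join on C): {(10, s, 25, 10, 25), (10, s, 25, 11, 16), (10, s, 25, 12, 14), (10, s, 25, 26, 27), (10, s, 25, 36, 16), (11, s, 16, 10, 25), (11, s, 16, 11, 16), (11, s, 16, 12, 14), (11, s, 16, 26, 27), (11, s, 16, 36, 16), (12, s, 14, 10, 25), (12, s, 14, 11, 16), (12, s, 14, 12, 14), (12, s, 14, 26, 27), (12, s, 14, 36, 16), (26, s, 27, 10, 25), (26, s, 27, 11, 16), (26, s, 27, 12, 14), (26, s, 27, 26, 27), (26, s, 27, 36, 16), (36, s, 16, 10, 25), (36, s, 16, 11, 16), (36, s, 16, 12, 14), (36, s, 16, 26, 27), (36, s, 16, 36, 16), (9, p, 39, 9, 39)}
Filtering on A > A2 leaves {(11, s, 16, 10, 25), (12, s, 14, 10, 25), (12, s, 14, 11, 16), (26, s, 27, 10, 25), (26, s, 27, 11, 16), (26, s, 27, 12, 14), (36, s, 16, 10, 25), (36, s, 16, 11, 16), (36, s, 16, 12, 14), (36, s, 16, 26, 27)}.
Keep only column(s) A2, A: {(10, 11), (10, 12), (10, 26), (10, 36), (11, 12), (11, 26), (11, 36), (12, 26), (12, 36), (26, 36)}

{(10, 11), (10, 12), (10, 26), (10, 36), (11, 12), (11, 26), (11, 36), (12, 26), (12, 36), (26, 36)}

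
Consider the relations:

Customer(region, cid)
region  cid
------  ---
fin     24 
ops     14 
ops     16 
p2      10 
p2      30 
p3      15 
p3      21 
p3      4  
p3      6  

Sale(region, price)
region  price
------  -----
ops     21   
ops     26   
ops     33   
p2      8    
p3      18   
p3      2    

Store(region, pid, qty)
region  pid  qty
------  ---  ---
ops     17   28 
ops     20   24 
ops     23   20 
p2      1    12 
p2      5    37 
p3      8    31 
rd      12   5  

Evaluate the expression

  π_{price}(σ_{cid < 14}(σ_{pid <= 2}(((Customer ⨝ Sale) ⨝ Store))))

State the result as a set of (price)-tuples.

Natural join on region: {(ops, 14, 21), (ops, 14, 26), (ops, 14, 33), (ops, 16, 21), (ops, 16, 26), (ops, 16, 33), (p2, 10, 8), (p2, 30, 8), (p3, 15, 18), (p3, 15, 2), (p3, 21, 18), (p3, 21, 2), (p3, 4, 18), (p3, 4, 2), (p3, 6, 18), (p3, 6, 2)}
Natural join on region: {(ops, 14, 21, 17, 28), (ops, 14, 21, 20, 24), (ops, 14, 21, 23, 20), (ops, 14, 26, 17, 28), (ops, 14, 26, 20, 24), (ops, 14, 26, 23, 20), (ops, 14, 33, 17, 28), (ops, 14, 33, 20, 24), (ops, 14, 33, 23, 20), (ops, 16, 21, 17, 28), (ops, 16, 21, 20, 24), (ops, 16, 21, 23, 20), (ops, 16, 26, 17, 28), (ops, 16, 26, 20, 24), (ops, 16, 26, 23, 20), (ops, 16, 33, 17, 28), (ops, 16, 33, 20, 24), (ops, 16, 33, 23, 20), (p2, 10, 8, 1, 12), (p2, 10, 8, 5, 37), (p2, 30, 8, 1, 12), (p2, 30, 8, 5, 37), (p3, 15, 18, 8, 31), (p3, 15, 2, 8, 31), (p3, 21, 18, 8, 31), (p3, 21, 2, 8, 31), (p3, 4, 18, 8, 31), (p3, 4, 2, 8, 31), (p3, 6, 18, 8, 31), (p3, 6, 2, 8, 31)}
σ[pid <= 2]: keep tuples satisfying pid <= 2 → {(p2, 10, 8, 1, 12), (p2, 30, 8, 1, 12)}
σ[cid < 14]: keep tuples satisfying cid < 14 → {(p2, 10, 8, 1, 12)}
Projecting to price: {8}

{8}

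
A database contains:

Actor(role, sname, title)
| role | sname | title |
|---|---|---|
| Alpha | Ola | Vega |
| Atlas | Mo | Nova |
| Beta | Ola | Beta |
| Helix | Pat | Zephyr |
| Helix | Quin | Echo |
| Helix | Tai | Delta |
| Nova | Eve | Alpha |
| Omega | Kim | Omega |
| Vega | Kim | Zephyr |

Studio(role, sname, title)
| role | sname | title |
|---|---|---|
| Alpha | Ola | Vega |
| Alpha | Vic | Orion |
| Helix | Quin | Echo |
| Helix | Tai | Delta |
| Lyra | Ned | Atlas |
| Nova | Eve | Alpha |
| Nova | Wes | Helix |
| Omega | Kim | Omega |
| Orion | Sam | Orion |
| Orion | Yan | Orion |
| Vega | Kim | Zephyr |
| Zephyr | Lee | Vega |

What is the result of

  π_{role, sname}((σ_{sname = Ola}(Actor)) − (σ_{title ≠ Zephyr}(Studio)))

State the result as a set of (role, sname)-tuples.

{(Beta, Ola)}

σ[sname = Ola]: keep tuples satisfying sname = Ola → {(Alpha, Ola, Vega), (Beta, Ola, Beta)}
σ[title ≠ Zephyr]: keep tuples satisfying title ≠ Zephyr → {(Alpha, Ola, Vega), (Alpha, Vic, Orion), (Helix, Quin, Echo), (Helix, Tai, Delta), (Lyra, Ned, Atlas), (Nova, Eve, Alpha), (Nova, Wes, Helix), (Omega, Kim, Omega), (Orion, Sam, Orion), (Orion, Yan, Orion), (Zephyr, Lee, Vega)}
Difference: {(Alpha, Ola, Vega), (Beta, Ola, Beta)} with {(Alpha, Ola, Vega), (Alpha, Vic, Orion), (Helix, Quin, Echo), (Helix, Tai, Delta), (Lyra, Ned, Atlas), (Nova, Eve, Alpha), (Nova, Wes, Helix), (Omega, Kim, Omega), (Orion, Sam, Orion), (Orion, Yan, Orion), (Zephyr, Lee, Vega)} → {(Beta, Ola, Beta)}
Keep only column(s) role, sname: {(Beta, Ola)}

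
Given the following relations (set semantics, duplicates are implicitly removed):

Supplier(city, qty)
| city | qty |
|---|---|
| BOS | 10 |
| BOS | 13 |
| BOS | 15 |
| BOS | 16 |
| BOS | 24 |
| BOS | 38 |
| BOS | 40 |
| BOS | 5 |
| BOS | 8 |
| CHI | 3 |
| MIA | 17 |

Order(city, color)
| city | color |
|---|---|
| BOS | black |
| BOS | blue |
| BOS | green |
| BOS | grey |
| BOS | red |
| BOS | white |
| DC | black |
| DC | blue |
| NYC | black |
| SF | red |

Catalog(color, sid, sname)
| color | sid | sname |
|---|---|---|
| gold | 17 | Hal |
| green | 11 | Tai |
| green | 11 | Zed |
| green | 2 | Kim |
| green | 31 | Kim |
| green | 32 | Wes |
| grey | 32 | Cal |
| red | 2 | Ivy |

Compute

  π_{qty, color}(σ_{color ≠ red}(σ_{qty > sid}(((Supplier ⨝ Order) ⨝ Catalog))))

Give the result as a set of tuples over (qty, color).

{(10, green), (13, green), (15, green), (16, green), (24, green), (38, green), (38, grey), (40, green), (40, grey), (5, green), (8, green)}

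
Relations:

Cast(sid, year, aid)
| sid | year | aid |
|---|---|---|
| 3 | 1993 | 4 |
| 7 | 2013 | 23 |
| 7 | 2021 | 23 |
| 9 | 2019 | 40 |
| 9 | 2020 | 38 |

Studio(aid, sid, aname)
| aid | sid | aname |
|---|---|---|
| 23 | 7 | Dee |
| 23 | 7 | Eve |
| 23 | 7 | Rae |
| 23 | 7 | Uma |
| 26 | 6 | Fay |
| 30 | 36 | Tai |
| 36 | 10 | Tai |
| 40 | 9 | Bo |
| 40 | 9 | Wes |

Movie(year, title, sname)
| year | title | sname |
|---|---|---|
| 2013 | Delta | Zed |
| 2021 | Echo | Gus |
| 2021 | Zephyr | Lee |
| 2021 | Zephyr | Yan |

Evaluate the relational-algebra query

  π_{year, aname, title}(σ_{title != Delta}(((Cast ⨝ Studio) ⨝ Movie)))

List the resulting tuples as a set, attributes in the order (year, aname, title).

Natural join on sid, aid: {(7, 2013, 23, Dee), (7, 2013, 23, Eve), (7, 2013, 23, Rae), (7, 2013, 23, Uma), (7, 2021, 23, Dee), (7, 2021, 23, Eve), (7, 2021, 23, Rae), (7, 2021, 23, Uma), (9, 2019, 40, Bo), (9, 2019, 40, Wes)}
Natural join on year: {(7, 2013, 23, Dee, Delta, Zed), (7, 2013, 23, Eve, Delta, Zed), (7, 2013, 23, Rae, Delta, Zed), (7, 2013, 23, Uma, Delta, Zed), (7, 2021, 23, Dee, Echo, Gus), (7, 2021, 23, Dee, Zephyr, Lee), (7, 2021, 23, Dee, Zephyr, Yan), (7, 2021, 23, Eve, Echo, Gus), (7, 2021, 23, Eve, Zephyr, Lee), (7, 2021, 23, Eve, Zephyr, Yan), (7, 2021, 23, Rae, Echo, Gus), (7, 2021, 23, Rae, Zephyr, Lee), (7, 2021, 23, Rae, Zephyr, Yan), (7, 2021, 23, Uma, Echo, Gus), (7, 2021, 23, Uma, Zephyr, Lee), (7, 2021, 23, Uma, Zephyr, Yan)}
Apply σ_{title != Delta}; surviving tuples: {(7, 2021, 23, Dee, Echo, Gus), (7, 2021, 23, Dee, Zephyr, Lee), (7, 2021, 23, Dee, Zephyr, Yan), (7, 2021, 23, Eve, Echo, Gus), (7, 2021, 23, Eve, Zephyr, Lee), (7, 2021, 23, Eve, Zephyr, Yan), (7, 2021, 23, Rae, Echo, Gus), (7, 2021, 23, Rae, Zephyr, Lee), (7, 2021, 23, Rae, Zephyr, Yan), (7, 2021, 23, Uma, Echo, Gus), (7, 2021, 23, Uma, Zephyr, Lee), (7, 2021, 23, Uma, Zephyr, Yan)}
π_{year, aname, title} gives {(2021, Dee, Echo), (2021, Dee, Zephyr), (2021, Eve, Echo), (2021, Eve, Zephyr), (2021, Rae, Echo), (2021, Rae, Zephyr), (2021, Uma, Echo), (2021, Uma, Zephyr)} (4 duplicate(s) eliminated).

{(2021, Dee, Echo), (2021, Dee, Zephyr), (2021, Eve, Echo), (2021, Eve, Zephyr), (2021, Rae, Echo), (2021, Rae, Zephyr), (2021, Uma, Echo), (2021, Uma, Zephyr)}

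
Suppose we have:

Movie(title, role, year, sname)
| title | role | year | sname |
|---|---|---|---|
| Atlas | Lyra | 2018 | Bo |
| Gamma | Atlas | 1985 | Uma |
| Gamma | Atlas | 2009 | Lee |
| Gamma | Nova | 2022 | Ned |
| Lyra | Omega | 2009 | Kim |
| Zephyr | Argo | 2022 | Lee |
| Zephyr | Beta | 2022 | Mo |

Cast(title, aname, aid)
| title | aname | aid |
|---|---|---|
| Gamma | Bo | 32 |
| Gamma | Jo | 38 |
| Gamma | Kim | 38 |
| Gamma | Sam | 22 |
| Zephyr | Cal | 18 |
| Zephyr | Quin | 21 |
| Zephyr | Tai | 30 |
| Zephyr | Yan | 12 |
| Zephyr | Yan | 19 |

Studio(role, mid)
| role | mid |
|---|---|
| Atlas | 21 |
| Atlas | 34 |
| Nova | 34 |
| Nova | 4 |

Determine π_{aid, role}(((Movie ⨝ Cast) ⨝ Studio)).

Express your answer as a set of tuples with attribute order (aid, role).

{(22, Atlas), (22, Nova), (32, Atlas), (32, Nova), (38, Atlas), (38, Nova)}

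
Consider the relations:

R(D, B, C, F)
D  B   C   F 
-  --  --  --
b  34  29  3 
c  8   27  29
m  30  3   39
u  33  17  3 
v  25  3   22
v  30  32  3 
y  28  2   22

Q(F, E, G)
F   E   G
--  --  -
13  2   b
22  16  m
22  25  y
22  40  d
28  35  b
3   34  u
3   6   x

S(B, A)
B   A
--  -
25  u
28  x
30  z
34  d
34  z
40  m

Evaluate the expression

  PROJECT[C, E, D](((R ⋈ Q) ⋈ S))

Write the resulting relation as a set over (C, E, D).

R ⋈ Q (natural join on F): {(b, 34, 29, 3, 34, u), (b, 34, 29, 3, 6, x), (u, 33, 17, 3, 34, u), (u, 33, 17, 3, 6, x), (v, 25, 3, 22, 16, m), (v, 25, 3, 22, 25, y), (v, 25, 3, 22, 40, d), (v, 30, 32, 3, 34, u), (v, 30, 32, 3, 6, x), (y, 28, 2, 22, 16, m), (y, 28, 2, 22, 25, y), (y, 28, 2, 22, 40, d)}
(R ⋈ Q) ⋈ S (natural join on B): {(b, 34, 29, 3, 34, u, d), (b, 34, 29, 3, 34, u, z), (b, 34, 29, 3, 6, x, d), (b, 34, 29, 3, 6, x, z), (v, 25, 3, 22, 16, m, u), (v, 25, 3, 22, 25, y, u), (v, 25, 3, 22, 40, d, u), (v, 30, 32, 3, 34, u, z), (v, 30, 32, 3, 6, x, z), (y, 28, 2, 22, 16, m, x), (y, 28, 2, 22, 25, y, x), (y, 28, 2, 22, 40, d, x)}
Keep only column(s) C, E, D (2 duplicate(s) eliminated): {(2, 16, y), (2, 25, y), (2, 40, y), (29, 34, b), (29, 6, b), (3, 16, v), (3, 25, v), (3, 40, v), (32, 34, v), (32, 6, v)}

{(2, 16, y), (2, 25, y), (2, 40, y), (29, 34, b), (29, 6, b), (3, 16, v), (3, 25, v), (3, 40, v), (32, 34, v), (32, 6, v)}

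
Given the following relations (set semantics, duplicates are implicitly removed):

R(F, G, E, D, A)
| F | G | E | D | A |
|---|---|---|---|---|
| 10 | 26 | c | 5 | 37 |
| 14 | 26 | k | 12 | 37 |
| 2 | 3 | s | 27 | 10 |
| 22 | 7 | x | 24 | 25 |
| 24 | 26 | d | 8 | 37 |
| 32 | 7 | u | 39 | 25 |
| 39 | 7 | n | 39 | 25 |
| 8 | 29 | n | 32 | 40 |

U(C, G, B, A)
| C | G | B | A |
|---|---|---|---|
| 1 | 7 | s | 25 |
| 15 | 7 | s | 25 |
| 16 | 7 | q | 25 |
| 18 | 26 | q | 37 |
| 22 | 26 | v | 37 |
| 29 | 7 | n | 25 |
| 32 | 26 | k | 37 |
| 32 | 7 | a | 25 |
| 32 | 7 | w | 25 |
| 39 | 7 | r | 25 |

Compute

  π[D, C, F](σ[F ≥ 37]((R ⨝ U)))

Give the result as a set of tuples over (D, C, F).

{(39, 1, 39), (39, 15, 39), (39, 16, 39), (39, 29, 39), (39, 32, 39), (39, 39, 39)}

R ⋈ U (natural join on G, A): {(10, 26, c, 5, 37, 18, q), (10, 26, c, 5, 37, 22, v), (10, 26, c, 5, 37, 32, k), (14, 26, k, 12, 37, 18, q), (14, 26, k, 12, 37, 22, v), (14, 26, k, 12, 37, 32, k), (22, 7, x, 24, 25, 1, s), (22, 7, x, 24, 25, 15, s), (22, 7, x, 24, 25, 16, q), (22, 7, x, 24, 25, 29, n), (22, 7, x, 24, 25, 32, a), (22, 7, x, 24, 25, 32, w), (22, 7, x, 24, 25, 39, r), (24, 26, d, 8, 37, 18, q), (24, 26, d, 8, 37, 22, v), (24, 26, d, 8, 37, 32, k), (32, 7, u, 39, 25, 1, s), (32, 7, u, 39, 25, 15, s), (32, 7, u, 39, 25, 16, q), (32, 7, u, 39, 25, 29, n), (32, 7, u, 39, 25, 32, a), (32, 7, u, 39, 25, 32, w), (32, 7, u, 39, 25, 39, r), (39, 7, n, 39, 25, 1, s), (39, 7, n, 39, 25, 15, s), (39, 7, n, 39, 25, 16, q), (39, 7, n, 39, 25, 29, n), (39, 7, n, 39, 25, 32, a), (39, 7, n, 39, 25, 32, w), (39, 7, n, 39, 25, 39, r)}
Apply σ_{F ≥ 37}; surviving tuples: {(39, 7, n, 39, 25, 1, s), (39, 7, n, 39, 25, 15, s), (39, 7, n, 39, 25, 16, q), (39, 7, n, 39, 25, 29, n), (39, 7, n, 39, 25, 32, a), (39, 7, n, 39, 25, 32, w), (39, 7, n, 39, 25, 39, r)}
Keep only column(s) D, C, F (1 duplicate(s) eliminated): {(39, 1, 39), (39, 15, 39), (39, 16, 39), (39, 29, 39), (39, 32, 39), (39, 39, 39)}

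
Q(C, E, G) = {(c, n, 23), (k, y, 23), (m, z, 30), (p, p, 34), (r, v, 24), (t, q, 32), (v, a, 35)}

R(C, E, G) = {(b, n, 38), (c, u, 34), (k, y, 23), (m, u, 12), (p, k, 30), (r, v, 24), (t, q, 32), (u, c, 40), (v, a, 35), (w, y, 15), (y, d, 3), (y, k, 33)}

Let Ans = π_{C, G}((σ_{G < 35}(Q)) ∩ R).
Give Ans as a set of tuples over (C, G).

{(k, 23), (r, 24), (t, 32)}

Selection G < 35: {(c, n, 23), (k, y, 23), (m, z, 30), (p, p, 34), (r, v, 24), (t, q, 32)}
Set intersection of the two operands is {(k, y, 23), (r, v, 24), (t, q, 32)}.
π_{C, G} gives {(k, 23), (r, 24), (t, 32)}.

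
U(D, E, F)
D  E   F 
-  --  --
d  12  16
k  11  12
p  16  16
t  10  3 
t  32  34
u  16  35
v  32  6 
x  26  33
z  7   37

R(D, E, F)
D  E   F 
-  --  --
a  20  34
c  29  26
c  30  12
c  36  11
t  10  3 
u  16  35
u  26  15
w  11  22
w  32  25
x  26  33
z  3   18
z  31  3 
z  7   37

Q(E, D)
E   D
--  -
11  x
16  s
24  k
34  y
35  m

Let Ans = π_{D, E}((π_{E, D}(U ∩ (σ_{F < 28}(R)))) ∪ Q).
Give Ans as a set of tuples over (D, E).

Apply σ_{F < 28}; surviving tuples: {(c, 29, 26), (c, 30, 12), (c, 36, 11), (t, 10, 3), (u, 26, 15), (w, 11, 22), (w, 32, 25), (z, 3, 18), (z, 31, 3)}
Intersection: {(d, 12, 16), (k, 11, 12), (p, 16, 16), (t, 10, 3), (t, 32, 34), (u, 16, 35), (v, 32, 6), (x, 26, 33), (z, 7, 37)} with {(c, 29, 26), (c, 30, 12), (c, 36, 11), (t, 10, 3), (u, 26, 15), (w, 11, 22), (w, 32, 25), (z, 3, 18), (z, 31, 3)} → {(t, 10, 3)}
Keep only column(s) E, D: {(10, t)}
Union: {(10, t)} with {(11, x), (16, s), (24, k), (34, y), (35, m)} → {(10, t), (11, x), (16, s), (24, k), (34, y), (35, m)}
Keep only column(s) D, E: {(k, 24), (m, 35), (s, 16), (t, 10), (x, 11), (y, 34)}

{(k, 24), (m, 35), (s, 16), (t, 10), (x, 11), (y, 34)}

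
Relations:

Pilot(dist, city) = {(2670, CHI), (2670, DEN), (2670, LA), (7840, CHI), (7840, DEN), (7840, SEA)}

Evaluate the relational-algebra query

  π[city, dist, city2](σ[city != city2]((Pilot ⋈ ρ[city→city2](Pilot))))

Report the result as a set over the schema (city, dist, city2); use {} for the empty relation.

{(CHI, 2670, DEN), (CHI, 2670, LA), (CHI, 7840, DEN), (CHI, 7840, SEA), (DEN, 2670, CHI), (DEN, 2670, LA), (DEN, 7840, CHI), (DEN, 7840, SEA), (LA, 2670, CHI), (LA, 2670, DEN), (SEA, 7840, CHI), (SEA, 7840, DEN)}

ρ[city→city2]: schema becomes (dist, city2); tuples unchanged.
Joining Pilot and ρ[city→city2](Pilot) on dist yields {(2670, CHI, CHI), (2670, CHI, DEN), (2670, CHI, LA), (2670, DEN, CHI), (2670, DEN, DEN), (2670, DEN, LA), (2670, LA, CHI), (2670, LA, DEN), (2670, LA, LA), (7840, CHI, CHI), (7840, CHI, DEN), (7840, CHI, SEA), (7840, DEN, CHI), (7840, DEN, DEN), (7840, DEN, SEA), (7840, SEA, CHI), (7840, SEA, DEN), (7840, SEA, SEA)}.
Selection city != city2: {(2670, CHI, DEN), (2670, CHI, LA), (2670, DEN, CHI), (2670, DEN, LA), (2670, LA, CHI), (2670, LA, DEN), (7840, CHI, DEN), (7840, CHI, SEA), (7840, DEN, CHI), (7840, DEN, SEA), (7840, SEA, CHI), (7840, SEA, DEN)}
π[city, dist, city2]: project onto (city, dist, city2) → {(CHI, 2670, DEN), (CHI, 2670, LA), (CHI, 7840, DEN), (CHI, 7840, SEA), (DEN, 2670, CHI), (DEN, 2670, LA), (DEN, 7840, CHI), (DEN, 7840, SEA), (LA, 2670, CHI), (LA, 2670, DEN), (SEA, 7840, CHI), (SEA, 7840, DEN)}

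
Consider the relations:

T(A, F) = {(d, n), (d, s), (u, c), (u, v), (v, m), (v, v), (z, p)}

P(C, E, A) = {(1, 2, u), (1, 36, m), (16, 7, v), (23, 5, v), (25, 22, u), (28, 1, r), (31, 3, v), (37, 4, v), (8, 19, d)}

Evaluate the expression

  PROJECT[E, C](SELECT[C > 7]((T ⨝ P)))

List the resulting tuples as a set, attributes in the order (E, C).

T ⋈ P (natural join on A): {(d, n, 8, 19), (d, s, 8, 19), (u, c, 1, 2), (u, c, 25, 22), (u, v, 1, 2), (u, v, 25, 22), (v, m, 16, 7), (v, m, 23, 5), (v, m, 31, 3), (v, m, 37, 4), (v, v, 16, 7), (v, v, 23, 5), (v, v, 31, 3), (v, v, 37, 4)}
Selection C > 7: {(d, n, 8, 19), (d, s, 8, 19), (u, c, 25, 22), (u, v, 25, 22), (v, m, 16, 7), (v, m, 23, 5), (v, m, 31, 3), (v, m, 37, 4), (v, v, 16, 7), (v, v, 23, 5), (v, v, 31, 3), (v, v, 37, 4)}
Keep only column(s) E, C (6 duplicate(s) eliminated): {(19, 8), (22, 25), (3, 31), (4, 37), (5, 23), (7, 16)}

{(19, 8), (22, 25), (3, 31), (4, 37), (5, 23), (7, 16)}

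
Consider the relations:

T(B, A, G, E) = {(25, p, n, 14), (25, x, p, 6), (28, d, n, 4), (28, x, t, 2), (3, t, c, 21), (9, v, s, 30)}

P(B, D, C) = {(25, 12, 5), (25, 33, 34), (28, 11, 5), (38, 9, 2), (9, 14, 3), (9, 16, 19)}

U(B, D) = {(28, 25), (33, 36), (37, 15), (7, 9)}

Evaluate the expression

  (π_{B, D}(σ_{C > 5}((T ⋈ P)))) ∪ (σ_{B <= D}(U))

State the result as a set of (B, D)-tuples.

{(25, 33), (33, 36), (7, 9), (9, 16)}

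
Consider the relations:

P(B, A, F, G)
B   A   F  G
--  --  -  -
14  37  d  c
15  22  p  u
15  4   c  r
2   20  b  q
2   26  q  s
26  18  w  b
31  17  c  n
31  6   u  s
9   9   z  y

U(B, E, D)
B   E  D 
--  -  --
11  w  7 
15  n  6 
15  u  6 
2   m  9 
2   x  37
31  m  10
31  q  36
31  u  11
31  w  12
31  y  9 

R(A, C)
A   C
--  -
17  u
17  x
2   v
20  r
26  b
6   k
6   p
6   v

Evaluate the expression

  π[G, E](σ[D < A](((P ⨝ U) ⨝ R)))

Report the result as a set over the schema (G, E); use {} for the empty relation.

P ⋈ U (natural join on B): {(15, 22, p, u, n, 6), (15, 22, p, u, u, 6), (15, 4, c, r, n, 6), (15, 4, c, r, u, 6), (2, 20, b, q, m, 9), (2, 20, b, q, x, 37), (2, 26, q, s, m, 9), (2, 26, q, s, x, 37), (31, 17, c, n, m, 10), (31, 17, c, n, q, 36), (31, 17, c, n, u, 11), (31, 17, c, n, w, 12), (31, 17, c, n, y, 9), (31, 6, u, s, m, 10), (31, 6, u, s, q, 36), (31, 6, u, s, u, 11), (31, 6, u, s, w, 12), (31, 6, u, s, y, 9)}
(P ⨝ U) ⋈ R (natural join on A): {(2, 20, b, q, m, 9, r), (2, 20, b, q, x, 37, r), (2, 26, q, s, m, 9, b), (2, 26, q, s, x, 37, b), (31, 17, c, n, m, 10, u), (31, 17, c, n, m, 10, x), (31, 17, c, n, q, 36, u), (31, 17, c, n, q, 36, x), (31, 17, c, n, u, 11, u), (31, 17, c, n, u, 11, x), (31, 17, c, n, w, 12, u), (31, 17, c, n, w, 12, x), (31, 17, c, n, y, 9, u), (31, 17, c, n, y, 9, x), (31, 6, u, s, m, 10, k), (31, 6, u, s, m, 10, p), (31, 6, u, s, m, 10, v), (31, 6, u, s, q, 36, k), (31, 6, u, s, q, 36, p), (31, 6, u, s, q, 36, v), (31, 6, u, s, u, 11, k), (31, 6, u, s, u, 11, p), (31, 6, u, s, u, 11, v), (31, 6, u, s, w, 12, k), (31, 6, u, s, w, 12, p), (31, 6, u, s, w, 12, v), (31, 6, u, s, y, 9, k), (31, 6, u, s, y, 9, p), (31, 6, u, s, y, 9, v)}
Filtering on D < A leaves {(2, 20, b, q, m, 9, r), (2, 26, q, s, m, 9, b), (31, 17, c, n, m, 10, u), (31, 17, c, n, m, 10, x), (31, 17, c, n, u, 11, u), (31, 17, c, n, u, 11, x), (31, 17, c, n, w, 12, u), (31, 17, c, n, w, 12, x), (31, 17, c, n, y, 9, u), (31, 17, c, n, y, 9, x)}.
π[G, E]: project onto (G, E) (4 duplicate(s) eliminated) → {(n, m), (n, u), (n, w), (n, y), (q, m), (s, m)}

{(n, m), (n, u), (n, w), (n, y), (q, m), (s, m)}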